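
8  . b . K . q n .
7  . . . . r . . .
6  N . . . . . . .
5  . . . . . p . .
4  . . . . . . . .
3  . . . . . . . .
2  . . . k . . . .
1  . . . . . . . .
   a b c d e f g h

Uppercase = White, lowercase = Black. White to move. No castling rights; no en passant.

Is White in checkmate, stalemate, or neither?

White to move; white king on d8.
In check: yes, from the black queen on f8.
King squares — c7: attacked by Re7; d7: attacked by Re7; e7: attacked by Qf8; c8: attacked by Qf8; e8: attacked by Re7.
Legal moves for White: none.
In check with no legal moves → checkmate.

checkmate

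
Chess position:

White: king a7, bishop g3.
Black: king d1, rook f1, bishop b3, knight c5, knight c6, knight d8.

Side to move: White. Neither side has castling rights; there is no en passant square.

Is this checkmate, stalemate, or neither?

neither

White to move; white king on a7.
In check: yes, from the black knight on c6.
King squares — a6: attacked by Nc5; b6: available; b7: attacked by Nc5; a8: available; b8: attacked by Nc6.
Legal moves for White: Ka8, Kb6.
White is in check but has 2 legal moves → neither.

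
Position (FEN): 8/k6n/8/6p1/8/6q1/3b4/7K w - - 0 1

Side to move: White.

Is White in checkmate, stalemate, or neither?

stalemate

White to move; white king on h1.
In check: no.
King squares — g1: attacked by Qg3; g2: attacked by Qg3; h2: attacked by Qg3.
Legal moves for White: none.
Not in check and no legal moves → stalemate.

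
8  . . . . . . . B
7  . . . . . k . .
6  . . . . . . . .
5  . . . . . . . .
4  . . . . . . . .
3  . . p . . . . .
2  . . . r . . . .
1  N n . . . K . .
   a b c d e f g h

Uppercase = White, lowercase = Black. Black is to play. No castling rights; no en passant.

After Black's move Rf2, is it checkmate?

no

After Rf2: white king on f1; in check: yes, from the black rook on f2.
White has 3 legal replies: Kxf2, Kg1, Ke1.
In check but a legal move exists → not checkmate.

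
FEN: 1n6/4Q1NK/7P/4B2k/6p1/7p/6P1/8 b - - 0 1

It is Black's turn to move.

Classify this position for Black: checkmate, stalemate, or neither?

Black to move; black king on h5.
In check: yes, from the white knight on g7.
King squares — g4: own pawn; h4: attacked by Qe7; g5: attacked by Qe7; g6: attacked by Kh7; h6: attacked by Kh7.
Legal moves for Black: none.
In check with no legal moves → checkmate.

checkmate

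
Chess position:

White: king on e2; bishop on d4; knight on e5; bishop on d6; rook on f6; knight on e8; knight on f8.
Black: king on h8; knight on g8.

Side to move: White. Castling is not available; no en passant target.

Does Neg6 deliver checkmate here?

yes

After Neg6: black king on h8; in check: yes, from the white knight on g6.
King squares — g7: attacked by Ne8; h7: attacked by Nf8; g8: own knight.
Black has no legal moves → checkmate.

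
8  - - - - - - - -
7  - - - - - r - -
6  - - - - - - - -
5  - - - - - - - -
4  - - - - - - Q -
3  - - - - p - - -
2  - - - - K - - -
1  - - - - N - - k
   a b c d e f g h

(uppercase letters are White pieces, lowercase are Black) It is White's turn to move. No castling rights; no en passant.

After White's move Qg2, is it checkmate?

After Qg2: black king on h1; in check: yes, from the white queen on g2.
King squares — g1: attacked by Qg2; g2: attacked by Ne1; h2: attacked by Qg2.
Black has no legal moves → checkmate.

yes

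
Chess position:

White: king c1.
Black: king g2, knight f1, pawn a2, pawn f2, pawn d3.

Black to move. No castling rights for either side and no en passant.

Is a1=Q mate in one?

yes

After a1=Q: white king on c1; in check: yes, from the black queen on a1.
King squares — b1: attacked by Qa1; d1: attacked by Qa1; b2: attacked by Qa1; c2: attacked by Pd3; d2: attacked by Nf1.
White has no legal moves → checkmate.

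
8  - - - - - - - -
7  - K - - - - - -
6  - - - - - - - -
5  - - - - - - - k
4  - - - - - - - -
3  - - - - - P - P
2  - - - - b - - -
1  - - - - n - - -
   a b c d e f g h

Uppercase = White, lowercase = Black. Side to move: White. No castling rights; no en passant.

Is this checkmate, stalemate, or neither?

White to move; white king on b7.
In check: no.
Legal moves for White: Kc8, Kb8, Ka8, Kc7, Ka7, Kc6, Kb6, h4, f4.
White has 9 legal moves and is not in check → neither.

neither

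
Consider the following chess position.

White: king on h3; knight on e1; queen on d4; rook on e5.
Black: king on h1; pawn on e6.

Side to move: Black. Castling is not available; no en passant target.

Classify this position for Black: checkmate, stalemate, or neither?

stalemate

Black to move; black king on h1.
In check: no.
King squares — g1: attacked by Qd4; g2: attacked by Ne1; h2: attacked by Kh3.
Legal moves for Black: none.
Not in check and no legal moves → stalemate.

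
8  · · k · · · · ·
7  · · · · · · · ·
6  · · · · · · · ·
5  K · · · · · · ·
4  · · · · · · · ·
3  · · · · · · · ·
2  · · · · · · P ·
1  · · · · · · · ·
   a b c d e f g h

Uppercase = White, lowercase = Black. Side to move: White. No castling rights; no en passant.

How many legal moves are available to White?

White to move; king on a5.
In check: no.
Legal moves: Kb6, Ka6, Kb5, Kb4, Ka4, g3, g4.
Count: 7.

7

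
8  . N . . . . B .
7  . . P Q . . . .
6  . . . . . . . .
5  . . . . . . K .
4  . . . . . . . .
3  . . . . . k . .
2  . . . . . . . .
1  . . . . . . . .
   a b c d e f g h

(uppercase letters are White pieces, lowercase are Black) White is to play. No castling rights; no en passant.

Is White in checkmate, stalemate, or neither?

neither

White to move; white king on g5.
In check: no.
Legal moves for White include: Bh7, Bf7, Be6, Bd5+, Bc4, Bb3, Ba2, Nc6, Na6, Qe8, Qd8, Qc8, Qh7, Qg7, Qf7+, Qe7, Qe6, Qd6, ... (list truncated; more exist).
White has legal moves and is not in check → neither.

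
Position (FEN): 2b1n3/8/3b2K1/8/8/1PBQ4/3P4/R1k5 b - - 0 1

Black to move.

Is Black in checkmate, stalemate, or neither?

checkmate

Black to move; black king on c1.
In check: yes, from the white rook on a1.
King squares — b1: attacked by Ra1; d1: attacked by Ra1; b2: attacked by Bc3; c2: attacked by Qd3; d2: attacked by Bc3.
Legal moves for Black: none.
In check with no legal moves → checkmate.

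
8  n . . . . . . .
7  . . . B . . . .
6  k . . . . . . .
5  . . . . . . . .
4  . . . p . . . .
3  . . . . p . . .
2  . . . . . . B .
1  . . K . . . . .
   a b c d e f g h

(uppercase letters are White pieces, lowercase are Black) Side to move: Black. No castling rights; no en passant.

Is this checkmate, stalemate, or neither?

Black to move; black king on a6.
In check: no.
Legal moves for Black: Nc7, Nb6, Ka7, Kb6, Ka5, d3, e2.
Black has 7 legal moves and is not in check → neither.

neither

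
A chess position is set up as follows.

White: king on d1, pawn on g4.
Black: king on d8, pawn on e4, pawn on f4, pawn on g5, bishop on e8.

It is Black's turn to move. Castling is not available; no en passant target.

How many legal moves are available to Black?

13

Black to move; king on d8.
In check: no.
Legal moves: Bf7, Bd7, Bg6, Bc6, Bh5, Bb5, Ba4+, Kc8, Ke7, Kd7, Kc7, f3, e3.
Count: 13.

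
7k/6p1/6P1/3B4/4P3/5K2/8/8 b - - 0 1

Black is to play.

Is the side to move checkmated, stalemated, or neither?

stalemate

Black to move; black king on h8.
In check: no.
King squares — g7: own pawn; h7: attacked by Pg6; g8: attacked by Bd5.
Legal moves for Black: none.
Not in check and no legal moves → stalemate.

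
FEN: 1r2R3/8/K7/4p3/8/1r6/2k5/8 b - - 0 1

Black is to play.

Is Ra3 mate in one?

yes

After Ra3: white king on a6; in check: yes, from the black rook on a3.
King squares — a5: attacked by Ra3; b5: attacked by Rb8; b6: attacked by Rb8; a7: attacked by Ra3; b7: attacked by Rb8.
White has no legal moves → checkmate.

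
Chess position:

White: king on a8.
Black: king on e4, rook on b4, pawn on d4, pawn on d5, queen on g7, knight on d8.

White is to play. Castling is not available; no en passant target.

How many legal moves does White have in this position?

White to move; king on a8.
In check: no.
Legal moves: none.
Count: 0.

0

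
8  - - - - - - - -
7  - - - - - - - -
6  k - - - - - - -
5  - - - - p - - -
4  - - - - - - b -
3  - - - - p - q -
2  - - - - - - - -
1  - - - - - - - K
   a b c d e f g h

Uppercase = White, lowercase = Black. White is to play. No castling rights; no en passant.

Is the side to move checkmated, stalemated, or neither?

stalemate

White to move; white king on h1.
In check: no.
King squares — g1: attacked by Qg3; g2: attacked by Qg3; h2: attacked by Qg3.
Legal moves for White: none.
Not in check and no legal moves → stalemate.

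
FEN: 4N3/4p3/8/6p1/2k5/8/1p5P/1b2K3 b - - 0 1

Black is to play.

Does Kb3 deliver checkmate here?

After Kb3: white king on e1; in check: no.
White is not in check, so this cannot be checkmate.

no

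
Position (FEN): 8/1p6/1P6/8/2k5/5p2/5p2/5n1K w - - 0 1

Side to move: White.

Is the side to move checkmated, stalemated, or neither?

White to move; white king on h1.
In check: no.
King squares — g1: attacked by Pf2; g2: attacked by Pf3; h2: attacked by Nf1.
Legal moves for White: none.
Not in check and no legal moves → stalemate.

stalemate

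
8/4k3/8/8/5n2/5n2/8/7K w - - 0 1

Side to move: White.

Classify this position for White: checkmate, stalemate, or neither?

White to move; white king on h1.
In check: no.
King squares — g1: attacked by Nf3; g2: attacked by Nf4; h2: attacked by Nf3.
Legal moves for White: none.
Not in check and no legal moves → stalemate.

stalemate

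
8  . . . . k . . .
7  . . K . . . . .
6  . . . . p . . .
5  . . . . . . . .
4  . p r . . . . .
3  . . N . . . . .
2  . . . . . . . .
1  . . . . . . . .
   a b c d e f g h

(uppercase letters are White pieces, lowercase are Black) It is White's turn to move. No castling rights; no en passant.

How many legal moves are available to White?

White to move; king on c7.
In check: yes, from the black rook on c4.
Legal moves: Kb8, Kb7, Kd6, Kb6.
Count: 4.

4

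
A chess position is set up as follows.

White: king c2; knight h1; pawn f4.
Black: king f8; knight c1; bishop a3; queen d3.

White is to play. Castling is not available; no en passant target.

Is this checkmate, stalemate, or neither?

checkmate

White to move; white king on c2.
In check: yes, from the black queen on d3.
King squares — b1: attacked by Qd3; c1: attacked by Ba3; d1: attacked by Qd3; b2: attacked by Ba3; d2: attacked by Qd3; b3: attacked by Nc1; c3: attacked by Qd3; d3: attacked by Nc1.
Legal moves for White: none.
In check with no legal moves → checkmate.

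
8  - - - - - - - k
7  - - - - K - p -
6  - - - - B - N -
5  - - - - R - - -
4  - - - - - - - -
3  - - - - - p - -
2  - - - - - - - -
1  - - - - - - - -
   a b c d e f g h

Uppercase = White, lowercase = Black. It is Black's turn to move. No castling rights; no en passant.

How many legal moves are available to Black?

1

Black to move; king on h8.
In check: yes, from the white knight on g6.
Legal moves: Kh7.
Count: 1.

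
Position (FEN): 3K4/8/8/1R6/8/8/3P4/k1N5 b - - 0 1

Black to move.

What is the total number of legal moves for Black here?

0

Black to move; king on a1.
In check: no.
Legal moves: none.
Count: 0.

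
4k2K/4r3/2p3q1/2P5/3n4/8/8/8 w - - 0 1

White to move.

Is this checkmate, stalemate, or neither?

stalemate

White to move; white king on h8.
In check: no.
King squares — g7: attacked by Qg6; h7: attacked by Qg6; g8: attacked by Qg6.
Legal moves for White: none.
Not in check and no legal moves → stalemate.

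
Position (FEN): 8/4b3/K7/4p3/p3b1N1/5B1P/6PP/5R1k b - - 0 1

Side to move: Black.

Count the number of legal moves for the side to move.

Black to move; king on h1.
In check: yes, from the white rook on f1.
Legal moves: none.
Count: 0.

0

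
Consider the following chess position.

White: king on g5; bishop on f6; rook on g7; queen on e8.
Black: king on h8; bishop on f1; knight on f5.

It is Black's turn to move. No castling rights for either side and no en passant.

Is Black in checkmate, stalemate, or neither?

checkmate

Black to move; black king on h8.
In check: yes, from the white queen on e8.
King squares — g7: attacked by Bf6; h7: attacked by Rg7; g8: attacked by Rg7.
Legal moves for Black: none.
In check with no legal moves → checkmate.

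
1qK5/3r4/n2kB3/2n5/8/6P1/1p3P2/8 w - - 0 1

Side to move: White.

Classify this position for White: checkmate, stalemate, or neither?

checkmate

White to move; white king on c8.
In check: yes, from the black queen on b8.
King squares — b7: attacked by Nc5; c7: attacked by Na6; d7: attacked by Nc5; b8: attacked by Na6; d8: attacked by Rd7.
Legal moves for White: none.
In check with no legal moves → checkmate.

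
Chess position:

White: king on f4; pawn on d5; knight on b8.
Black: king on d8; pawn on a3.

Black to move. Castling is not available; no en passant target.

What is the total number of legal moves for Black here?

5

Black to move; king on d8.
In check: no.
Legal moves: Ke8, Kc8, Ke7, Kc7, a2.
Count: 5.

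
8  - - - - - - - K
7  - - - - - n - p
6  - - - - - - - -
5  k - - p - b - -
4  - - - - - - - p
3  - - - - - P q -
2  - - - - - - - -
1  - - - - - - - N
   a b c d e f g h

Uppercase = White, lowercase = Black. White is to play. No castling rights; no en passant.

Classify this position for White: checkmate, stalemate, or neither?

checkmate

White to move; white king on h8.
In check: yes, from the black knight on f7.
King squares — g7: attacked by Qg3; h7: attacked by Bf5; g8: attacked by Qg3.
Legal moves for White: none.
In check with no legal moves → checkmate.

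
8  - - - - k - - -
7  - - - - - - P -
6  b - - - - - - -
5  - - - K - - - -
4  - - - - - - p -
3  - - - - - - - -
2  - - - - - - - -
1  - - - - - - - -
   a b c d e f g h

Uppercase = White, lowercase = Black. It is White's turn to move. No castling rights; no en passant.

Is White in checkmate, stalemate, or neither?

neither

White to move; white king on d5.
In check: no.
Legal moves for White: Ke6, Kd6, Kc6, Ke5, Kc5, Ke4, Kd4, g8=Q+, g8=R+, g8=B, g8=N.
White has 11 legal moves and is not in check → neither.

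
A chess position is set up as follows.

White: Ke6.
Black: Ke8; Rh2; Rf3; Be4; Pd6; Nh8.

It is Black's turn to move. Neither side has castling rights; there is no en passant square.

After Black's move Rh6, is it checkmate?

After Rh6: white king on e6; in check: yes, from the black rook on h6.
King squares — d5: attacked by Be4; e5: attacked by Pd6; f5: attacked by Rf3; d6: attacked by Rh6; f6: attacked by Rf3; d7: attacked by Ke8; e7: attacked by Ke8; f7: attacked by Rf3.
White has no legal moves → checkmate.

yes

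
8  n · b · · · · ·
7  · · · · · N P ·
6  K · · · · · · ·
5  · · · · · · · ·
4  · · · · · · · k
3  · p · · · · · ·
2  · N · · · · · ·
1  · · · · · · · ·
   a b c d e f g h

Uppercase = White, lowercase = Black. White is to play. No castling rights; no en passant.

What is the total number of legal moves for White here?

3

White to move; king on a6.
In check: yes, from the black bishop on c8.
Legal moves: Ka7, Kb5, Ka5.
Count: 3.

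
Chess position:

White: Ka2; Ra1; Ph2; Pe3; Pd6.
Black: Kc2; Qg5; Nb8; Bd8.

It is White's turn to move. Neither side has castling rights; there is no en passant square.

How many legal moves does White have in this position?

White to move; king on a2.
In check: no.
Legal moves: Ka3, Rh1, Rg1, Rf1, Re1, Rd1, Rc1+, Rb1, d7, e4, h3, h4.
Count: 12.

12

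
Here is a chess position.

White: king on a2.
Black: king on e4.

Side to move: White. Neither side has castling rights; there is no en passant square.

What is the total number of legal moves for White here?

5

White to move; king on a2.
In check: no.
Legal moves: Kb3, Ka3, Kb2, Kb1, Ka1.
Count: 5.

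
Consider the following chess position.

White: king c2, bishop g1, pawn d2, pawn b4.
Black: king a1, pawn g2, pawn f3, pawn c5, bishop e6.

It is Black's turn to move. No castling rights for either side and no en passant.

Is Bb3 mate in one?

After Bb3: white king on c2; in check: yes, from the black bishop on b3.
White has 4 legal replies: Kd3, Kc3, Kxb3, Kc1.
In check but a legal move exists → not checkmate.

no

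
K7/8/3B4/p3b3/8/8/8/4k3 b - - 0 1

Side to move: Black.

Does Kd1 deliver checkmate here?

no

After Kd1: white king on a8; in check: no.
White is not in check, so this cannot be checkmate.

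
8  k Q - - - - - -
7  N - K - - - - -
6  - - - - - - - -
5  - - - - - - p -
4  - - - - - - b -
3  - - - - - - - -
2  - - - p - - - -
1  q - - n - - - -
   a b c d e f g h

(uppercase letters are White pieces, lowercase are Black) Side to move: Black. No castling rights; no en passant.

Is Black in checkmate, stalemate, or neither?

Black to move; black king on a8.
In check: yes, from the white queen on b8.
King squares — a7: attacked by Qb8; b7: attacked by Kc7; b8: attacked by Kc7.
Legal moves for Black: none.
In check with no legal moves → checkmate.

checkmate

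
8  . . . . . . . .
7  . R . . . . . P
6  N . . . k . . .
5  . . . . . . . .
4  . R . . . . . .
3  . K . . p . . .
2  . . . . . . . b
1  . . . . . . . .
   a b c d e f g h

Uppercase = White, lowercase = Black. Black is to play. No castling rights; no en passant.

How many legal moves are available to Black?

Black to move; king on e6.
In check: no.
Legal moves: Kf6, Kd6, Kf5, Ke5, Kd5, Bb8, Bc7, Bd6, Be5, Bf4, Bg3, Bg1, e2.
Count: 13.

13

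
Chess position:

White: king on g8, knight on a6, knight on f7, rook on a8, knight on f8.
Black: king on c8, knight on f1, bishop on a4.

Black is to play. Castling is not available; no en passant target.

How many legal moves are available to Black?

Black to move; king on c8.
In check: yes, from the white rook on a8.
Legal moves: Kb7.
Count: 1.

1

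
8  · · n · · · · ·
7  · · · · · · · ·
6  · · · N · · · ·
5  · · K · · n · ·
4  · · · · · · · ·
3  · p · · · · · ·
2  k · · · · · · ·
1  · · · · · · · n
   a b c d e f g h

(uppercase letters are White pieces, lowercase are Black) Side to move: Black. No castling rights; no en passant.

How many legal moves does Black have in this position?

Black to move; king on a2.
In check: no.
Legal moves: Nce7, Na7, Ncxd6, Nb6, Ng7, Nfe7, Nh6, Nfxd6, Nh4, Nd4, Nfg3, Ne3, Ka3, Kb2, Kb1, Ka1, Nhg3, Nf2, b2.
Count: 19.

19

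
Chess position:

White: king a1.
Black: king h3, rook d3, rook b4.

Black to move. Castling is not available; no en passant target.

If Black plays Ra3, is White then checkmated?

yes

After Ra3: white king on a1; in check: yes, from the black rook on a3.
King squares — b1: attacked by Rb4; a2: attacked by Ra3; b2: attacked by Rb4.
White has no legal moves → checkmate.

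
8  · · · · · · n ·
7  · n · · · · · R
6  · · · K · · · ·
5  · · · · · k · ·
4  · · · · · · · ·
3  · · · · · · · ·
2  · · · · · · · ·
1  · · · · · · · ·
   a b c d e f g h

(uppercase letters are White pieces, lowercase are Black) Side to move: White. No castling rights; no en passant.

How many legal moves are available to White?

5

White to move; king on d6.
In check: yes, from the black knight on b7.
Legal moves: Kd7, Kc7, Kc6, Kd5, Rxb7.
Count: 5.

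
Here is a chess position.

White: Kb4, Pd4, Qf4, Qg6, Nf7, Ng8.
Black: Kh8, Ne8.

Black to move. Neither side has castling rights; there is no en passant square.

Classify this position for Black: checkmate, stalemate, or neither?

Black to move; black king on h8.
In check: yes, from the white knight on f7.
King squares — g7: attacked by Qg6; h7: attacked by Qg6; g8: attacked by Qg6.
Legal moves for Black: none.
In check with no legal moves → checkmate.

checkmate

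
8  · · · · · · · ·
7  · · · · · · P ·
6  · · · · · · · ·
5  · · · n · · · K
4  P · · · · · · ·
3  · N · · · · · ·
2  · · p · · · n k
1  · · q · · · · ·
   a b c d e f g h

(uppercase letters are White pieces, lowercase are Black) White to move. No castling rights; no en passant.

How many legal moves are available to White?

White to move; king on h5.
In check: no.
Legal moves: Kg6, Kg4, Nc5, Na5, Nd4, Nd2, Nxc1, Na1, g8=Q, g8=R, g8=B, g8=N, a5.
Count: 13.

13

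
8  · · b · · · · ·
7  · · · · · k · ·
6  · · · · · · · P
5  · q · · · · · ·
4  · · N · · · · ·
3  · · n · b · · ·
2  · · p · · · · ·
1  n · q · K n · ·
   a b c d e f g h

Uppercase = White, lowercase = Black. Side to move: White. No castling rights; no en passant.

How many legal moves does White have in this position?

0

White to move; king on e1.
In check: yes, from the black queen on c1.
Legal moves: none.
Count: 0.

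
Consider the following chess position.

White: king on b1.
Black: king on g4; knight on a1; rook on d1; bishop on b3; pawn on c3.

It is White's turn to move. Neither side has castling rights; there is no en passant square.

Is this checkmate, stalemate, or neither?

checkmate

White to move; white king on b1.
In check: yes, from the black rook on d1.
King squares — a1: attacked by Rd1; c1: attacked by Rd1; a2: attacked by Bb3; b2: attacked by Pc3; c2: attacked by Na1.
Legal moves for White: none.
In check with no legal moves → checkmate.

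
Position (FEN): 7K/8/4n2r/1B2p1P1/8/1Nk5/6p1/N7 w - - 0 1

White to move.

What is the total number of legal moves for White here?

2

White to move; king on h8.
In check: yes, from the black rook on h6.
Legal moves: Kg8, gxh6.
Count: 2.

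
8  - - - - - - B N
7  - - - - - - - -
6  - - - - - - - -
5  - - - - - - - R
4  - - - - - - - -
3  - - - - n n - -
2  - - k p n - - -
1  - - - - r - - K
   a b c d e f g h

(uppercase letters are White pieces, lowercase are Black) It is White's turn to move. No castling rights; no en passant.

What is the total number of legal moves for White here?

0

White to move; king on h1.
In check: yes, from the black rook on e1.
Legal moves: none.
Count: 0.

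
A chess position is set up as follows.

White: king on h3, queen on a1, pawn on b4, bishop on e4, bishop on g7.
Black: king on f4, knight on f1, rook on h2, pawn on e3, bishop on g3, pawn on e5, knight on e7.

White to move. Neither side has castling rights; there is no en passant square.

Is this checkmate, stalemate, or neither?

White to move; white king on h3.
In check: yes, from the black rook on h2.
King squares — g2: attacked by Rh2; h2: attacked by Nf1; g3: attacked by Nf1; g4: attacked by Kf4; h4: attacked by Rh2.
Legal moves for White: none.
In check with no legal moves → checkmate.

checkmate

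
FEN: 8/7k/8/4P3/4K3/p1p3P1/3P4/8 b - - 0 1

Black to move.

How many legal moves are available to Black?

Black to move; king on h7.
In check: no.
Legal moves: Kh8, Kg8, Kg7, Kh6, Kg6, cxd2, c2, a2.
Count: 8.

8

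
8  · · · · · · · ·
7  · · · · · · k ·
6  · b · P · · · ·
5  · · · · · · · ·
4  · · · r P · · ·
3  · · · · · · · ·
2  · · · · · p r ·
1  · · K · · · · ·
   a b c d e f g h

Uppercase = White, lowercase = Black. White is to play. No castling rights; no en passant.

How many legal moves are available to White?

White to move; king on c1.
In check: no.
Legal moves: Kc2, Kb2, Kb1, d7, e5.
Count: 5.

5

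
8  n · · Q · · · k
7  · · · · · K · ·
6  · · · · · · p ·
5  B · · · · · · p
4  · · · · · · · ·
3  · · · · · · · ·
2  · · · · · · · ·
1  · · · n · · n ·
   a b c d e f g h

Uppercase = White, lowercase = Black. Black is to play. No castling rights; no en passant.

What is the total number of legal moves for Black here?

Black to move; king on h8.
In check: yes, from the white queen on d8.
Legal moves: Kh7.
Count: 1.

1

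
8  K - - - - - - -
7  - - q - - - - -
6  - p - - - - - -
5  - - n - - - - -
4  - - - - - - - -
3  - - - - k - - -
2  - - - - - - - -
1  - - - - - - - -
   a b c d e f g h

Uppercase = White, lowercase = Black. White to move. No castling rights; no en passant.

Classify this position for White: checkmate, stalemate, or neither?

stalemate

White to move; white king on a8.
In check: no.
King squares — a7: attacked by Qc7; b7: attacked by Nc5; b8: attacked by Qc7.
Legal moves for White: none.
Not in check and no legal moves → stalemate.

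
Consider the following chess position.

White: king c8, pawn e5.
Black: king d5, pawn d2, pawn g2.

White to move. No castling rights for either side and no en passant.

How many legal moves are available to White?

6

White to move; king on c8.
In check: no.
Legal moves: Kd8, Kb8, Kd7, Kc7, Kb7, e6.
Count: 6.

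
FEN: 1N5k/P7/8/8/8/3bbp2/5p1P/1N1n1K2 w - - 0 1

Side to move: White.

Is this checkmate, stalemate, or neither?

checkmate

White to move; white king on f1.
In check: yes, from the black bishop on d3.
King squares — e1: attacked by Pf2; g1: attacked by Pf2; e2: attacked by Bd3; f2: attacked by Nd1; g2: attacked by Pf3.
Legal moves for White: none.
In check with no legal moves → checkmate.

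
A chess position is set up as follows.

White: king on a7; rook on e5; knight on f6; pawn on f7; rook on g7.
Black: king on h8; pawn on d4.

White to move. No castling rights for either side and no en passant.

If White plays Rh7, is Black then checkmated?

yes

After Rh7: black king on h8; in check: yes, from the white rook on h7.
King squares — g7: attacked by Rh7; h7: attacked by Nf6; g8: attacked by Nf6.
Black has no legal moves → checkmate.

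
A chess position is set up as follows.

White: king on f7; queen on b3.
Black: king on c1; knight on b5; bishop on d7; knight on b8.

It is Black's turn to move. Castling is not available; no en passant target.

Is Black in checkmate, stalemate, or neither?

Black to move; black king on c1.
In check: no.
Legal moves for Black: Nc6, Na6, Be8+, Bc8, Be6+, Bc6, Bf5, Bg4, Bh3, Nc7, Na7, Nd6+, Nd4, Nc3, Na3, Kd2.
Black has 16 legal moves and is not in check → neither.

neither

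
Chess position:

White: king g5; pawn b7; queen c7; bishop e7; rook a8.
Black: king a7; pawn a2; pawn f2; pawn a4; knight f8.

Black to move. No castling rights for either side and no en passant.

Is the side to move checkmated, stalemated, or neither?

checkmate

Black to move; black king on a7.
In check: yes, from the white rook on a8.
King squares — a6: attacked by Ra8; b6: attacked by Qc7; b7: attacked by Qc7; a8: attacked by Pb7; b8: attacked by Qc7.
Legal moves for Black: none.
In check with no legal moves → checkmate.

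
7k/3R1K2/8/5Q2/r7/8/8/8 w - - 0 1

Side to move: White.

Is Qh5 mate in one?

yes

After Qh5: black king on h8; in check: yes, from the white queen on h5.
King squares — g7: attacked by Kf7; h7: attacked by Qh5; g8: attacked by Kf7.
Black has no legal moves → checkmate.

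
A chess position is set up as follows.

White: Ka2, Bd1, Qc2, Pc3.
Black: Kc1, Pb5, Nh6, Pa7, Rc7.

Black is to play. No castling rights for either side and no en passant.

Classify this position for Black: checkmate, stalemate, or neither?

Black to move; black king on c1.
In check: yes, from the white queen on c2.
King squares — b1: attacked by Ka2; d1: attacked by Qc2; b2: attacked by Ka2; c2: attacked by Bd1; d2: attacked by Qc2.
Legal moves for Black: none.
In check with no legal moves → checkmate.

checkmate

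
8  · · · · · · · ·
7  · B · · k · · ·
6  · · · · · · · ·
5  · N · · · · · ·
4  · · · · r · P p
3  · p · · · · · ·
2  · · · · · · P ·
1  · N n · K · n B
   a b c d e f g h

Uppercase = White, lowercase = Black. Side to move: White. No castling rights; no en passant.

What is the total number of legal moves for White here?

5

White to move; king on e1.
In check: yes, from the black rook on e4.
Legal moves: Kf2, Kd2, Kf1, Kd1, Bxe4.
Count: 5.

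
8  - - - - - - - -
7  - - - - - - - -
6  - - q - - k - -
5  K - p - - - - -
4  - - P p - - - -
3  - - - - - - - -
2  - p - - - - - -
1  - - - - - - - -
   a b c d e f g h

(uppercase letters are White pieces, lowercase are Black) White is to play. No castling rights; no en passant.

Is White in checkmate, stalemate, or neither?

stalemate

White to move; white king on a5.
In check: no.
King squares — a4: attacked by Qc6; b4: attacked by Pc5; b5: attacked by Qc6; a6: attacked by Qc6; b6: attacked by Qc6.
Legal moves for White: none.
Not in check and no legal moves → stalemate.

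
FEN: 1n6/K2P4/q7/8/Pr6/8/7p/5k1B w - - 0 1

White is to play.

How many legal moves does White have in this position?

White to move; king on a7.
In check: yes, from the black queen on a6.
Legal moves: none.
Count: 0.

0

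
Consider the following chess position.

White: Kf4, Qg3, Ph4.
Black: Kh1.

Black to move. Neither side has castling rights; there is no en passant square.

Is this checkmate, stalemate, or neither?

stalemate

Black to move; black king on h1.
In check: no.
King squares — g1: attacked by Qg3; g2: attacked by Qg3; h2: attacked by Qg3.
Legal moves for Black: none.
Not in check and no legal moves → stalemate.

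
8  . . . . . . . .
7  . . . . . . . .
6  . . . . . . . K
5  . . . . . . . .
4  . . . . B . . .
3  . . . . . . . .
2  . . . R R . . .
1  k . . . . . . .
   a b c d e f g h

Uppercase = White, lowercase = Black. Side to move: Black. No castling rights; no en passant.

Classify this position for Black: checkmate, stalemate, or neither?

Black to move; black king on a1.
In check: no.
King squares — b1: attacked by Be4; a2: attacked by Rd2; b2: attacked by Rd2.
Legal moves for Black: none.
Not in check and no legal moves → stalemate.

stalemate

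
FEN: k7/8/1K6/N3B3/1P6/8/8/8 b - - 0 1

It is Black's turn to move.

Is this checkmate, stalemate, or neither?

Black to move; black king on a8.
In check: no.
King squares — a7: attacked by Kb6; b7: attacked by Na5; b8: attacked by Be5.
Legal moves for Black: none.
Not in check and no legal moves → stalemate.

stalemate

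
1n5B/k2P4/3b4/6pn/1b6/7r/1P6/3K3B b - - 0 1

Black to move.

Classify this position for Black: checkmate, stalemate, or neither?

neither

Black to move; black king on a7.
In check: no.
Legal moves for Black include: Nxd7, Nc6, Na6, Kb6, Ka6, Bf8, Be7, Bc7, Be5, Bdc5, Bf4, Bg3, Bh2, Ng7, Nf6, Nf4, Ng3, Bbc5, ... (list truncated; more exist).
Black has legal moves and is not in check → neither.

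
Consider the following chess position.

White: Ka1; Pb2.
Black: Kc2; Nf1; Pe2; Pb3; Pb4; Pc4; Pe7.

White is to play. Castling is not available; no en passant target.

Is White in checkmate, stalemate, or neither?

White to move; white king on a1.
In check: no.
King squares — b1: attacked by Kc2; a2: attacked by Pb3; b2: own pawn.
Legal moves for White: none.
Not in check and no legal moves → stalemate.

stalemate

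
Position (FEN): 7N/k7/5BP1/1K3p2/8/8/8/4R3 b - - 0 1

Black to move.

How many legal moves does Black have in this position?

Black to move; king on a7.
In check: no.
Legal moves: Kb8, Ka8, Kb7, f4.
Count: 4.

4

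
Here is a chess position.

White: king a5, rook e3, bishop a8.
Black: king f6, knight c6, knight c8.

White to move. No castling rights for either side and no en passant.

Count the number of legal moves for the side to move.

White to move; king on a5.
In check: yes, from the black knight on c6.
Legal moves: Ka6, Kb5, Ka4, Bxc6.
Count: 4.

4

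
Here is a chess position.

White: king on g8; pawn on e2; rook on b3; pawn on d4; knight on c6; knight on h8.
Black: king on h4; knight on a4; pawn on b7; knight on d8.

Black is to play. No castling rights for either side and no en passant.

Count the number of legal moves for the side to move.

13

Black to move; king on h4.
In check: no.
Legal moves: Nf7, Ne6, Nxc6, Kh5, Kg5, Kg4, Nb6, Nc5, Nc3, Nb2, bxc6, b6, b5.
Count: 13.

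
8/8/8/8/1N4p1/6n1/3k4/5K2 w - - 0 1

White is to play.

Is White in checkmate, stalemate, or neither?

neither

White to move; white king on f1.
In check: yes, from the black knight on g3.
Legal moves for White: Kg2, Kf2, Kg1.
White is in check but has 3 legal moves → neither.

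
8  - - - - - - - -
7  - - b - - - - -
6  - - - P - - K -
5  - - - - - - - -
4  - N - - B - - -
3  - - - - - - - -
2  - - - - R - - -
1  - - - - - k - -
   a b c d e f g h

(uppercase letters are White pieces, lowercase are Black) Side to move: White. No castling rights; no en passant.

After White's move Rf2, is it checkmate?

After Rf2: black king on f1; in check: yes, from the white rook on f2.
Black has 3 legal replies: Kxf2, Kg1, Ke1.
In check but a legal move exists → not checkmate.

no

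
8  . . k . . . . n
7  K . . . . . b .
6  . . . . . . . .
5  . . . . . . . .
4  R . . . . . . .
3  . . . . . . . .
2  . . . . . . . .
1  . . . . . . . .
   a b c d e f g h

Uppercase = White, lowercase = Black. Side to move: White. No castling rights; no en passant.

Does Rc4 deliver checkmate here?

After Rc4: black king on c8; in check: yes, from the white rook on c4.
Black has 2 legal replies: Kd8, Kd7.
In check but a legal move exists → not checkmate.

no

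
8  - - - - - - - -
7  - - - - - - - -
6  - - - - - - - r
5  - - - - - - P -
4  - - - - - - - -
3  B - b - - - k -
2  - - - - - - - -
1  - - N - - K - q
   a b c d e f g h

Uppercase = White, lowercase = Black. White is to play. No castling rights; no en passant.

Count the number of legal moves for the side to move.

1

White to move; king on f1.
In check: yes, from the black queen on h1.
Legal moves: Ke2.
Count: 1.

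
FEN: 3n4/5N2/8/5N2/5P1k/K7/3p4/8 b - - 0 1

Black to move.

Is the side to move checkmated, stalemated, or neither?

Black to move; black king on h4.
In check: yes, from the white knight on f5.
King squares — g3: attacked by Nf5; h3: available; g4: available; g5: attacked by Pf4; h5: available.
Legal moves for Black: Kh5, Kg4, Kh3.
Black is in check but has 3 legal moves → neither.

neither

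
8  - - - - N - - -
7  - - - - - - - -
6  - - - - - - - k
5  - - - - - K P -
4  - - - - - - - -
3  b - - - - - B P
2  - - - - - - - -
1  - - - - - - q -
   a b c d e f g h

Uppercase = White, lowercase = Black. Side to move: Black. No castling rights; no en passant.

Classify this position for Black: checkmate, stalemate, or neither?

Black to move; black king on h6.
In check: yes, from the white pawn on g5.
King squares — g5: attacked by Kf5; h5: available; g6: attacked by Kf5; g7: attacked by Ne8; h7: available.
Legal moves for Black: Kh7, Kh5.
Black is in check but has 2 legal moves → neither.

neither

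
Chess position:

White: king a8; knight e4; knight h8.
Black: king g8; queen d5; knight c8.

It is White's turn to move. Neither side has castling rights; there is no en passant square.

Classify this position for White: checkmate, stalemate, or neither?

White to move; white king on a8.
In check: yes, from the black queen on d5.
Legal moves for White: Kb8.
White is in check but has 1 legal move → neither.

neither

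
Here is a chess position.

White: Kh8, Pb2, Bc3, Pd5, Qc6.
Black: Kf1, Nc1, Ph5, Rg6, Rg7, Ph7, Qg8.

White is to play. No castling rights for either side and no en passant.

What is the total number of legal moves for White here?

0

White to move; king on h8.
In check: yes, from the black queen on g8.
Legal moves: none.
Count: 0.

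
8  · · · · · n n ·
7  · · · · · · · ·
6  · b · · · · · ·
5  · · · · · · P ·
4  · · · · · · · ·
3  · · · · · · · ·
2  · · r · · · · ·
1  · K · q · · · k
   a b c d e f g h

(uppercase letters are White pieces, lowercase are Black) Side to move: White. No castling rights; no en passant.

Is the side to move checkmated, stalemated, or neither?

checkmate

White to move; white king on b1.
In check: yes, from the black queen on d1.
King squares — a1: attacked by Qd1; c1: attacked by Qd1; a2: attacked by Rc2; b2: attacked by Rc2; c2: attacked by Qd1.
Legal moves for White: none.
In check with no legal moves → checkmate.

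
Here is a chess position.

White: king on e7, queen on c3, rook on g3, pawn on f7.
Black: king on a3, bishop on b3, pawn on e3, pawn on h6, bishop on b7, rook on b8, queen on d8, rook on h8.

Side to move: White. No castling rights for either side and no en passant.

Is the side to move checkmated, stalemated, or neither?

White to move; white king on e7.
In check: yes, from the black queen on d8.
King squares — d6: attacked by Qd8; e6: attacked by Bb3; f6: attacked by Qd8; d7: attacked by Qd8; f7: own pawn; d8: attacked by Rb8; e8: attacked by Qd8; f8: attacked by Qd8.
Legal moves for White: none.
In check with no legal moves → checkmate.

checkmate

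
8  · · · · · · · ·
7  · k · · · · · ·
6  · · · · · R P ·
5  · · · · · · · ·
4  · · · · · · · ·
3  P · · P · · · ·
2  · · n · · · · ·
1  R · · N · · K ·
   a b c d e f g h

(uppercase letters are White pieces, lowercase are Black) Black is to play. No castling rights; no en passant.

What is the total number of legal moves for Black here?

Black to move; king on b7.
In check: no.
Legal moves: Kc8, Kb8, Ka8, Kc7, Ka7, Nd4, Nb4, Ne3, Nxa3, Ne1, Nxa1.
Count: 11.

11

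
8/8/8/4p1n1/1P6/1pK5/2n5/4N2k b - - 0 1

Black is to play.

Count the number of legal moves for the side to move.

16

Black to move; king on h1.
In check: no.
Legal moves: Nh7, Nf7, Ne6, Ne4+, Nh3, Nf3, Nd4, Nxb4, Ne3, Na3, Nxe1, Na1, Kh2, Kg1, e4, b2.
Count: 16.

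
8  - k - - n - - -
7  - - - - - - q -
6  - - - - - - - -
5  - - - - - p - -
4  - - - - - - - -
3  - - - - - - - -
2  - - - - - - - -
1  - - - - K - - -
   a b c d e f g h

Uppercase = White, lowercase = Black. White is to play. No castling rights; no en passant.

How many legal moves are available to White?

5

White to move; king on e1.
In check: no.
Legal moves: Kf2, Ke2, Kd2, Kf1, Kd1.
Count: 5.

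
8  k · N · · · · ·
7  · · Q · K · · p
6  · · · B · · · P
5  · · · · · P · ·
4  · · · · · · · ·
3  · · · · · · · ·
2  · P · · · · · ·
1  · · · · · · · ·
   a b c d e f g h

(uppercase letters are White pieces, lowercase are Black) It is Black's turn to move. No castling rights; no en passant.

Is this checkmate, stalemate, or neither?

Black to move; black king on a8.
In check: no.
King squares — a7: attacked by Qc7; b7: attacked by Qc7; b8: attacked by Qc7.
Legal moves for Black: none.
Not in check and no legal moves → stalemate.

stalemate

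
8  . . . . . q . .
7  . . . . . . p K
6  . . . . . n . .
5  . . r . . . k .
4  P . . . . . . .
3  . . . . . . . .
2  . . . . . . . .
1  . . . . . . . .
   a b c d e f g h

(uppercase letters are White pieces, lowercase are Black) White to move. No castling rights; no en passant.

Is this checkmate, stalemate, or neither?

White to move; white king on h7.
In check: yes, from the black knight on f6.
King squares — g6: attacked by Kg5; h6: attacked by Kg5; g7: attacked by Qf8; g8: attacked by Nf6; h8: attacked by Qf8.
Legal moves for White: none.
In check with no legal moves → checkmate.

checkmate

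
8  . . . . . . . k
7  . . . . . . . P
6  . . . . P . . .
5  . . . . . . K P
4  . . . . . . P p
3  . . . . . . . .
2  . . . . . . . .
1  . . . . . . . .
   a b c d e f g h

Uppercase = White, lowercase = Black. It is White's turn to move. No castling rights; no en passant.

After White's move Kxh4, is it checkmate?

After Kxh4: black king on h8; in check: no.
Black is not in check, so this cannot be checkmate.

no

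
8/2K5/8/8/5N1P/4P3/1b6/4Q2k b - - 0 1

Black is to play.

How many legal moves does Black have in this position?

Black to move; king on h1.
In check: yes, from the white queen on e1.
Legal moves: Kh2.
Count: 1.

1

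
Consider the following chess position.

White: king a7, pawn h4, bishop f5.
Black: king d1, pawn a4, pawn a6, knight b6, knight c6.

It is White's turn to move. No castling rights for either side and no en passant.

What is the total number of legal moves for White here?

White to move; king on a7.
In check: yes, from the black knight on c6.
Legal moves: Kb7, Kxb6, Kxa6.
Count: 3.

3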